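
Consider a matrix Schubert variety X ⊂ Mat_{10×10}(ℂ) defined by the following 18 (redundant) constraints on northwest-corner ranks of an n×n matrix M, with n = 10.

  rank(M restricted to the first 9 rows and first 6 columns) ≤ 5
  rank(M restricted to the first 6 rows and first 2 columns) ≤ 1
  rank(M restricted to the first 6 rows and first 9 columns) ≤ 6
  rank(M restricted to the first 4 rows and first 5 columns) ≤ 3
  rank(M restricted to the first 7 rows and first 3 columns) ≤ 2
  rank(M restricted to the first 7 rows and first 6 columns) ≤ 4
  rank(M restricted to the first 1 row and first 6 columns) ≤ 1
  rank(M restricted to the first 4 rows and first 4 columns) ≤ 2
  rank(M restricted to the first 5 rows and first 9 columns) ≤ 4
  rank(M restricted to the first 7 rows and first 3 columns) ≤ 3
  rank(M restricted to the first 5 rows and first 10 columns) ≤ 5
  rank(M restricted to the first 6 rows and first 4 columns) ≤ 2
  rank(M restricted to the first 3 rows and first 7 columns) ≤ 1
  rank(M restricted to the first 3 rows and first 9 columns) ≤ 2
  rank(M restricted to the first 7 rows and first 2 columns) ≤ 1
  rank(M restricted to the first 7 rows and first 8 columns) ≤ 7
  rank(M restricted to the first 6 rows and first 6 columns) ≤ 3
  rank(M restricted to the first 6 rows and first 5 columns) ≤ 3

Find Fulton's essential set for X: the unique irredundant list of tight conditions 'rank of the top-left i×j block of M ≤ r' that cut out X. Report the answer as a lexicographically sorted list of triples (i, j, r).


Reconstructing r_w from the 18 given conditions:

  row 1: 1 | 1 | 1 | 1 | 1 | 1 | 1 | 1 | 1 | 1
  row 2: 1 | 1 | 1 | 1 | 1 | 1 | 1 | 2 | 2 | 2
  row 3: 1 | 1 | 1 | 1 | 1 | 1 | 1 | 2 | 2 | 3
  row 4: 1 | 1 | 2 | 2 | 2 | 2 | 2 | 3 | 3 | 4
  row 5: 1 | 1 | 2 | 2 | 3 | 3 | 3 | 4 | 4 | 5
  row 6: 1 | 1 | 2 | 2 | 3 | 3 | 4 | 5 | 5 | 6
  row 7: 1 | 1 | 2 | 3 | 4 | 4 | 5 | 6 | 6 | 7
  row 8: 1 | 2 | 3 | 4 | 5 | 5 | 6 | 7 | 7 | 8
  row 9: 1 | 2 | 3 | 4 | 5 | 5 | 6 | 7 | 8 | 9
  row 10: 1 | 2 | 3 | 4 | 5 | 6 | 7 | 8 | 9 | 10

reading off 1-entries of Δ²R: w = (1, 8, 10, 3, 5, 7, 4, 2, 9, 6).

|D(w)|=21, |Ess(w)|=6:

[(3, 7, 1), (3, 9, 2), (6, 4, 2), (6, 6, 3), (7, 2, 1), (9, 6, 5)]


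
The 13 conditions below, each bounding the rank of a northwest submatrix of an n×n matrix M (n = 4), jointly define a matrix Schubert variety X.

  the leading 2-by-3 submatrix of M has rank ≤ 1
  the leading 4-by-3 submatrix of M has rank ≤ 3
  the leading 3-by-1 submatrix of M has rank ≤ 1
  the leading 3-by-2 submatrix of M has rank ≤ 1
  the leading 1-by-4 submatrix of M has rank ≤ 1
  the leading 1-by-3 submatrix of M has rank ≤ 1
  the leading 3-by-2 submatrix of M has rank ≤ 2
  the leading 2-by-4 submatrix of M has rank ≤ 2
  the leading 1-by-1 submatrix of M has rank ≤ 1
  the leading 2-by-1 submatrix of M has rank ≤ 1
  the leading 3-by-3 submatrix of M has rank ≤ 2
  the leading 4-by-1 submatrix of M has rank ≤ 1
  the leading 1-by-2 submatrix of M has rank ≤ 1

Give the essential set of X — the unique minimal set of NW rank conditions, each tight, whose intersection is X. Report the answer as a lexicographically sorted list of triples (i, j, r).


The tightest implied rank at each (i,j), from the 13 conditions:

  1 1 1 1
  1 1 1 2
  1 1 2 3
  1 2 3 4

hence w(1..4) = (1, 4, 3, 2).

Fulton essential set (2 of the 3 Rothe cells):

[(2, 3, 1), (3, 2, 1)]


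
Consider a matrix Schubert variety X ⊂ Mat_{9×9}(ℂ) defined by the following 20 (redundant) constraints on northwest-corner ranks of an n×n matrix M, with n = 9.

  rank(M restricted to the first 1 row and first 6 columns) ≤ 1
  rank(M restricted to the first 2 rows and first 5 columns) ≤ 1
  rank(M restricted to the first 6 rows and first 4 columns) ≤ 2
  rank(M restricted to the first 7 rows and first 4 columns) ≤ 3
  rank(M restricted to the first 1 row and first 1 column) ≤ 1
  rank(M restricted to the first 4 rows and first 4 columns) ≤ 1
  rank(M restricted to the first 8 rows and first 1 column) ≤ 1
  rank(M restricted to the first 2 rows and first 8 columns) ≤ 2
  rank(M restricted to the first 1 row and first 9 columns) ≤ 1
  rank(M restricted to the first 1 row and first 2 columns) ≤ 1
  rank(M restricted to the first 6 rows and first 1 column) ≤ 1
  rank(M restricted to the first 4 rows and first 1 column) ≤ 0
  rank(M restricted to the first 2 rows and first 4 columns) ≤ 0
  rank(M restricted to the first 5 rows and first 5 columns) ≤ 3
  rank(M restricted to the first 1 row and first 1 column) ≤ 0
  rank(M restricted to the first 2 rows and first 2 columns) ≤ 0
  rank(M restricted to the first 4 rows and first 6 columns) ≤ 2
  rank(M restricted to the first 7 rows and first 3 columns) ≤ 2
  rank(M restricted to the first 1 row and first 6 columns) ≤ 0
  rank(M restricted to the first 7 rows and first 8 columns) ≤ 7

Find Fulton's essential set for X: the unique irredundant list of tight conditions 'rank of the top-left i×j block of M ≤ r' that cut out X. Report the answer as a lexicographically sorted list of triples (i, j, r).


Reconstructing r_w from the 20 given conditions:

  0 0 0 0 0 0 1 1 1
  0 0 0 0 1 1 2 2 2
  0 1 1 1 2 2 3 3 3
  0 1 1 1 2 2 3 4 4
  1 2 2 2 3 3 4 5 5
  1 2 2 2 3 4 5 6 6
  1 2 2 3 4 5 6 7 7
  1 2 3 4 5 6 7 8 8
  1 2 3 4 5 6 7 8 9

second differences of R give the permutation w = (7, 5, 2, 8, 1, 6, 4, 3, 9).

Rothe diagram D(w) (18 cells), 7 SE-corners (essential conditions):

[(1, 6, 0), (2, 4, 0), (4, 1, 0), (4, 4, 1), (4, 6, 2), (6, 4, 2), (7, 3, 2)]


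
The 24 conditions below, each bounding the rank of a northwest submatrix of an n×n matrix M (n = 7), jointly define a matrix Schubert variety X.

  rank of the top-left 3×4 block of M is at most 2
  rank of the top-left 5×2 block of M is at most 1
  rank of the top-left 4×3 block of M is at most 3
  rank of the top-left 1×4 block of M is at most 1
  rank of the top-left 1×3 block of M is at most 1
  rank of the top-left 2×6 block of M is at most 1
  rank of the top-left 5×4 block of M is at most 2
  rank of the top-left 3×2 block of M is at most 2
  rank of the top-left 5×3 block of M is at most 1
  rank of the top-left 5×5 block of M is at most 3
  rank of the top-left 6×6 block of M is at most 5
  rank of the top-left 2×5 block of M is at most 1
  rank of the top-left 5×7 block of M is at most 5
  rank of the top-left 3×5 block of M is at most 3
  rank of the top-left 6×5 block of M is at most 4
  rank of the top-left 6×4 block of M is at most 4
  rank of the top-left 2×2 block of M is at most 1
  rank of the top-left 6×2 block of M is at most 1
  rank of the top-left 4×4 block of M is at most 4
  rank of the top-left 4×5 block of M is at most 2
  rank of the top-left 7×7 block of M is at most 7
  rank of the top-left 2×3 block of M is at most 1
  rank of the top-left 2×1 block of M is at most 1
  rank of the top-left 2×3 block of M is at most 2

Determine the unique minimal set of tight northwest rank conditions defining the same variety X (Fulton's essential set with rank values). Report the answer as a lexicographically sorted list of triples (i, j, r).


Computing R[i][j] = min implied NW-rank bound (n=7, 24 conditions):

  R[1]: 1 | 1 | 1 | 1 | 1 | 1 | 1
  R[2]: 1 | 1 | 1 | 1 | 1 | 1 | 2
  R[3]: 1 | 1 | 1 | 2 | 2 | 2 | 3
  R[4]: 1 | 1 | 1 | 2 | 2 | 3 | 4
  R[5]: 1 | 1 | 1 | 2 | 3 | 4 | 5
  R[6]: 1 | 1 | 2 | 3 | 4 | 5 | 6
  R[7]: 1 | 2 | 3 | 4 | 5 | 6 | 7

giving w = (1, 7, 4, 6, 5, 3, 2) via Δ²R.

D(w) has 13 cells with 4 SE-corners; essential set:

[(2, 6, 1), (4, 5, 2), (5, 3, 1), (6, 2, 1)]


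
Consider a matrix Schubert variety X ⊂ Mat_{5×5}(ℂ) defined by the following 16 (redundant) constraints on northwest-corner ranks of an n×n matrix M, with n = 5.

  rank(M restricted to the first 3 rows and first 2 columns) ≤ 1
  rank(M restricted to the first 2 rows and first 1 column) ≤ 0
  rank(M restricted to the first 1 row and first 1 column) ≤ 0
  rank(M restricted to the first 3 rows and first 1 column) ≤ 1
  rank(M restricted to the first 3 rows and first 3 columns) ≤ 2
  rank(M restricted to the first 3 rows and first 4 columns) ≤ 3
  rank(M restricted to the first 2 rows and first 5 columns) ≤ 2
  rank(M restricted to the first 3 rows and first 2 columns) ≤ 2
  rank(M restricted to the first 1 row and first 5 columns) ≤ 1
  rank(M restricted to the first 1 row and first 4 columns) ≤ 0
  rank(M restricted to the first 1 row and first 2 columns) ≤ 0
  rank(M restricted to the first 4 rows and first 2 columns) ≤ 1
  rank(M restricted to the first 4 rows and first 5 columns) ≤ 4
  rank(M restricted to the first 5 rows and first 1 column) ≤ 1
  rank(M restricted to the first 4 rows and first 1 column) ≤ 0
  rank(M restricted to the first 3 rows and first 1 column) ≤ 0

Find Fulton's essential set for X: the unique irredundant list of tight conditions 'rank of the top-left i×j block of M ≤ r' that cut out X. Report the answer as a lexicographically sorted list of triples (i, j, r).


Rank table r_w(5×5) implied by the 16 constraints:

  0, 0, 0, 0, 1
  0, 1, 1, 1, 2
  0, 1, 2, 2, 3
  0, 1, 2, 3, 4
  1, 2, 3, 4, 5

the unique w with this rank table is (5, 2, 3, 4, 1).

|D(w)|=7, |Ess(w)|=2:

[(1, 4, 0), (4, 1, 0)]


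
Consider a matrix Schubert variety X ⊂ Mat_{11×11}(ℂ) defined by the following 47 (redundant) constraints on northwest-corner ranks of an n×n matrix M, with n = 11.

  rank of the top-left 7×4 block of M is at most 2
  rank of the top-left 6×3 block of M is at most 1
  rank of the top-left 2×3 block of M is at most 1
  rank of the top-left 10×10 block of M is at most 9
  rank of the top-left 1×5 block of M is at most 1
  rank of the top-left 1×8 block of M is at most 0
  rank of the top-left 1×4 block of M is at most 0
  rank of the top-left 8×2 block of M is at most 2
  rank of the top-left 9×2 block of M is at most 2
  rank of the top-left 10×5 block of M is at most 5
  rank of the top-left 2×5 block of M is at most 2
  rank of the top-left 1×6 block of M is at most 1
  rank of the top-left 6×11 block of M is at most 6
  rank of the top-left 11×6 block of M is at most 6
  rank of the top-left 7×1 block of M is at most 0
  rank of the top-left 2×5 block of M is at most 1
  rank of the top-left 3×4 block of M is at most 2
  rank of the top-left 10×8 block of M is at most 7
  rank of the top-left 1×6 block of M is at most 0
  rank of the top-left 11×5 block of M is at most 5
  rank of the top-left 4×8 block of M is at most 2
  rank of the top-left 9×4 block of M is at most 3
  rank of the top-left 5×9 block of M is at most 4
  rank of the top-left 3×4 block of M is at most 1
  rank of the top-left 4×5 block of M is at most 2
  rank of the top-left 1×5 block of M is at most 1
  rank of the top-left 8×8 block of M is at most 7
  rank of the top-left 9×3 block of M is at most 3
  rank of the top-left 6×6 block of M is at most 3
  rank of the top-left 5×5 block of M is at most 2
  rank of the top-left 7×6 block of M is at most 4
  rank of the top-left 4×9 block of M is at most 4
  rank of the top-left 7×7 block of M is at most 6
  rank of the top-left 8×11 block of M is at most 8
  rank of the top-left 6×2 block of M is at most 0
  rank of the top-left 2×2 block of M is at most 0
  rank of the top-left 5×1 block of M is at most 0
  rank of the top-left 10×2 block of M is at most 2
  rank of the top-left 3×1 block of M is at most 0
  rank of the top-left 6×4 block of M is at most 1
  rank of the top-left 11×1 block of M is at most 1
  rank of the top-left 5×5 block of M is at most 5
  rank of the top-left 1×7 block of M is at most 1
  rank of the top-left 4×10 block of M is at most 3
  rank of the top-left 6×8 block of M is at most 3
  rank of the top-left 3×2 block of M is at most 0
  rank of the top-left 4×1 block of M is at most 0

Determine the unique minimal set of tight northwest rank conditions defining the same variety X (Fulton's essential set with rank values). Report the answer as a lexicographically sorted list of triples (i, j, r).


Computing R[i][j] = min implied NW-rank bound (n=11, 47 conditions):

  0 | 0 | 0 | 0 | 0 | 0 | 0 | 0 | 1 | 1 | 1
  0 | 0 | 1 | 1 | 1 | 1 | 1 | 1 | 2 | 2 | 2
  0 | 0 | 1 | 1 | 2 | 2 | 2 | 2 | 3 | 3 | 3
  0 | 0 | 1 | 1 | 2 | 2 | 2 | 2 | 3 | 3 | 4
  0 | 0 | 1 | 1 | 2 | 3 | 3 | 3 | 4 | 4 | 5
  0 | 0 | 1 | 1 | 2 | 3 | 3 | 3 | 4 | 5 | 6
  0 | 1 | 2 | 2 | 3 | 4 | 4 | 4 | 5 | 6 | 7
  1 | 2 | 3 | 3 | 4 | 5 | 5 | 5 | 6 | 7 | 8
  1 | 2 | 3 | 3 | 4 | 5 | 6 | 6 | 7 | 8 | 9
  1 | 2 | 3 | 4 | 5 | 6 | 7 | 7 | 8 | 9 | 10
  1 | 2 | 3 | 4 | 5 | 6 | 7 | 8 | 9 | 10 | 11

second differences of R give the permutation w = (9, 3, 5, 11, 6, 10, 2, 1, 7, 4, 8).

Fulton essential set (8 of the 30 Rothe cells):

[(1, 8, 0), (4, 8, 2), (4, 10, 3), (6, 2, 0), (6, 4, 1), (6, 8, 3), (7, 1, 0), (9, 4, 3)]


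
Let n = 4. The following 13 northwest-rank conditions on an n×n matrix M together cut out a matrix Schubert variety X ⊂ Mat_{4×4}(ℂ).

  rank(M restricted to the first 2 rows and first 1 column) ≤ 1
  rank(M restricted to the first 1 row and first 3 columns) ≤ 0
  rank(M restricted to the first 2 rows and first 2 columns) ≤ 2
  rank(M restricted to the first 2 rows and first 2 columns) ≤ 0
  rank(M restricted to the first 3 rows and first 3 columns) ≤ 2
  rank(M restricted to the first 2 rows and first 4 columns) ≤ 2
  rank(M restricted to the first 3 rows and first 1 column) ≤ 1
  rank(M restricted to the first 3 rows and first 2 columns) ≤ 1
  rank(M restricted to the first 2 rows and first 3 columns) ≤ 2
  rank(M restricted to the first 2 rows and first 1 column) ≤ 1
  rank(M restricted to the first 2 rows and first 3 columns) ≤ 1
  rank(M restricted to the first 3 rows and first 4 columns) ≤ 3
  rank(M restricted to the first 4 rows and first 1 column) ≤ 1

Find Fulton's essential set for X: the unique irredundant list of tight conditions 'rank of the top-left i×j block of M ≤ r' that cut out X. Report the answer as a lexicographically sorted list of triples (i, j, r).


Rank table r_w(4×4) implied by the 13 constraints:

  R[1]: 0 0 0 1
  R[2]: 0 0 1 2
  R[3]: 1 1 2 3
  R[4]: 1 2 3 4

second differences of R give the permutation w = (4, 3, 1, 2).

Fulton essential set (2 of the 5 Rothe cells):

[(1, 3, 0), (2, 2, 0)]


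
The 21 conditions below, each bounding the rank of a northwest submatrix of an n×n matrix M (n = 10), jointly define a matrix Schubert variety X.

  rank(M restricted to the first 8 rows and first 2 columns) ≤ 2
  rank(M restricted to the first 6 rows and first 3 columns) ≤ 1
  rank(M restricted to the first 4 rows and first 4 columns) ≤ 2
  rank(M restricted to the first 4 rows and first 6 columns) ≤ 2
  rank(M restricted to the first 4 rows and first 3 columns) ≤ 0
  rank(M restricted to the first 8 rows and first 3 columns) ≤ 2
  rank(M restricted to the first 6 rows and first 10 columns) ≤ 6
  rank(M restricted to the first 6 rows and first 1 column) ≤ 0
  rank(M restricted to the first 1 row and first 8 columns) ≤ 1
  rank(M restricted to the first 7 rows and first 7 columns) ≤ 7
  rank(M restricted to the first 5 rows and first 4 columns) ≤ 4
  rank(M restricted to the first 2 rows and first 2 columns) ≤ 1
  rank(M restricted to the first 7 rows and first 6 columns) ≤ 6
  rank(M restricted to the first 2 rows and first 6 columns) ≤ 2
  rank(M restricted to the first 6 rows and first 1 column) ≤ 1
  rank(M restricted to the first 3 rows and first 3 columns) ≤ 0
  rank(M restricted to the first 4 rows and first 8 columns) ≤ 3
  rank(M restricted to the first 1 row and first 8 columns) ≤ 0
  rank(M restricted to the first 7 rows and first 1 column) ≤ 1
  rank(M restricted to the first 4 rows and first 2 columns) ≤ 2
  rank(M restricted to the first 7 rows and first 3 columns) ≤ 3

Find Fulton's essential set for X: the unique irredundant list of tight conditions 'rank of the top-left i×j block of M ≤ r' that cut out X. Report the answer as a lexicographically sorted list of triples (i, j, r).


The tightest implied rank at each (i,j), from the 21 conditions:

  row 1: 0  0  0  0  0  0  0  0  1  1
  row 2: 0  0  0  1  1  1  1  1  2  2
  row 3: 0  0  0  1  2  2  2  2  3  3
  row 4: 0  0  0  1  2  2  3  3  4  4
  row 5: 0  1  1  2  3  3  4  4  5  5
  row 6: 0  1  1  2  3  4  5  5  6  6
  row 7: 1  2  2  3  4  5  6  6  7  7
  row 8: 1  2  2  3  4  5  6  7  8  8
  row 9: 1  2  3  4  5  6  7  8  9  9
  row 10: 1  2  3  4  5  6  7  8  9  10

hence w(1..10) = (9, 4, 5, 7, 2, 6, 1, 8, 3, 10).

|D(w)|=22, |Ess(w)|=6:

[(1, 8, 0), (4, 3, 0), (4, 6, 2), (6, 1, 0), (6, 3, 1), (8, 3, 2)]


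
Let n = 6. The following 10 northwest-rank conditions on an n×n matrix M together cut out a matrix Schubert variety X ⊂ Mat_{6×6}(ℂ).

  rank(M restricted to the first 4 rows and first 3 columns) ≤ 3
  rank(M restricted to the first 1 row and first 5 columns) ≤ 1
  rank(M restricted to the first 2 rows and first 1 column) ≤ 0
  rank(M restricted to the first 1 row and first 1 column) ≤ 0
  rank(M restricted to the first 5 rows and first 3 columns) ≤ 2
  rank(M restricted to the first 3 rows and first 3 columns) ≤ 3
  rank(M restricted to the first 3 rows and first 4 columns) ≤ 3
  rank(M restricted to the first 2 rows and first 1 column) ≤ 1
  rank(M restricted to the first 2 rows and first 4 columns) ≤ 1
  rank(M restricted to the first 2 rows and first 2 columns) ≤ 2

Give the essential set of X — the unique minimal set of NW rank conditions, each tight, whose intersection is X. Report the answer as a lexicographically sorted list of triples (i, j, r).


Recovering R(i,j) via the rank-extension bound from the 10 conditions:

  0 | 1 | 1 | 1 | 1 | 1
  0 | 1 | 1 | 1 | 2 | 2
  1 | 2 | 2 | 2 | 3 | 3
  1 | 2 | 2 | 3 | 4 | 4
  1 | 2 | 2 | 3 | 4 | 5
  1 | 2 | 3 | 4 | 5 | 6

so w = (2, 5, 1, 4, 6, 3).

D(w) has 6 cells with 3 SE-corners; essential set:

[(2, 1, 0), (2, 4, 1), (5, 3, 2)]


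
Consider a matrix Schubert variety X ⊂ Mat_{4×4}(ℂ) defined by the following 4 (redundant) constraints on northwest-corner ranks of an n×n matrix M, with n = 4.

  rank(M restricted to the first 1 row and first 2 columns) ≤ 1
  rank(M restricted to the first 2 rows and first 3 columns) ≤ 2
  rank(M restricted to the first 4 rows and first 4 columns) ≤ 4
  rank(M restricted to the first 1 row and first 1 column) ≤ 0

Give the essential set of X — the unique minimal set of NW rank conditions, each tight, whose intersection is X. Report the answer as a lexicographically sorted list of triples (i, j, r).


Computing R[i][j] = min implied NW-rank bound (n=4, 4 conditions):

  i=1: 0, 1, 1, 1
  i=2: 1, 2, 2, 2
  i=3: 1, 2, 3, 3
  i=4: 1, 2, 3, 4

so w = (2, 1, 3, 4).

1 SE-corner of the 1-cell Rothe diagram gives Ess(w):

[(1, 1, 0)]


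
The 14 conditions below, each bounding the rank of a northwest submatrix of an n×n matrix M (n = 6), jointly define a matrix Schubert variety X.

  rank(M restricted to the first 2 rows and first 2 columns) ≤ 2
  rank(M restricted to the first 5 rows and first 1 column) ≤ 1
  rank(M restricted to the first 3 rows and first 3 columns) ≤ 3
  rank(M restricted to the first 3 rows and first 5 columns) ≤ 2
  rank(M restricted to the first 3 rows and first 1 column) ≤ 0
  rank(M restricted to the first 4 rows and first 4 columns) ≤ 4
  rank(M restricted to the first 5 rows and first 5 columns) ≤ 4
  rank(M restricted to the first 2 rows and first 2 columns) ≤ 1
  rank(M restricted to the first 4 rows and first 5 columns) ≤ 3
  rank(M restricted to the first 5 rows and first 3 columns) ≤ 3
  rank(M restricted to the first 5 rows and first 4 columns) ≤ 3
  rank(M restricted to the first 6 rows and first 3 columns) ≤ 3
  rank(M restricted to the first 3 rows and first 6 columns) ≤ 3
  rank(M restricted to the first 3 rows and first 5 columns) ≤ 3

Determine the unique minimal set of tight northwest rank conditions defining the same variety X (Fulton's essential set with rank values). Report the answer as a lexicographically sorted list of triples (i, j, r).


Propagating the 14 rank bounds to every northwest block:

  row 1: 0 | 1 | 1 | 1 | 1 | 1
  row 2: 0 | 1 | 2 | 2 | 2 | 2
  row 3: 0 | 1 | 2 | 2 | 2 | 3
  row 4: 1 | 2 | 3 | 3 | 3 | 4
  row 5: 1 | 2 | 3 | 3 | 4 | 5
  row 6: 1 | 2 | 3 | 4 | 5 | 6

second differences of R give the permutation w = (2, 3, 6, 1, 5, 4).

|D(w)|=6, |Ess(w)|=3:

[(3, 1, 0), (3, 5, 2), (5, 4, 3)]


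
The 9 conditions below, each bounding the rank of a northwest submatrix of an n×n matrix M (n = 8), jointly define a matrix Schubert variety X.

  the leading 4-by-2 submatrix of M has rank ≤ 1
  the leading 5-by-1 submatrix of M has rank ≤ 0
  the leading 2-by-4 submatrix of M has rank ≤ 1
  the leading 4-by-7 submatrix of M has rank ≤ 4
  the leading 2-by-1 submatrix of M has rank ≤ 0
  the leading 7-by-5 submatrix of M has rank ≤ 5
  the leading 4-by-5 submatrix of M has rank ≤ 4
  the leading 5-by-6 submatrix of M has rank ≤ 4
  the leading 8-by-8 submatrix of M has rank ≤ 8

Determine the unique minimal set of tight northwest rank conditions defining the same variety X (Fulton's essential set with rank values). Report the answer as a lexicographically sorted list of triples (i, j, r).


Rank table r_w(8×8) implied by the 9 constraints:

  0, 1, 1, 1, 1, 1, 1, 1
  0, 1, 1, 1, 2, 2, 2, 2
  0, 1, 2, 2, 3, 3, 3, 3
  0, 1, 2, 3, 4, 4, 4, 4
  0, 1, 2, 3, 4, 4, 5, 5
  1, 2, 3, 4, 5, 5, 6, 6
  1, 2, 3, 4, 5, 6, 7, 7
  1, 2, 3, 4, 5, 6, 7, 8

reading off 1-entries of Δ²R: w = (2, 5, 3, 4, 7, 1, 6, 8).

Rothe diagram D(w) (8 cells), 3 SE-corners (essential conditions):

[(2, 4, 1), (5, 1, 0), (5, 6, 4)]


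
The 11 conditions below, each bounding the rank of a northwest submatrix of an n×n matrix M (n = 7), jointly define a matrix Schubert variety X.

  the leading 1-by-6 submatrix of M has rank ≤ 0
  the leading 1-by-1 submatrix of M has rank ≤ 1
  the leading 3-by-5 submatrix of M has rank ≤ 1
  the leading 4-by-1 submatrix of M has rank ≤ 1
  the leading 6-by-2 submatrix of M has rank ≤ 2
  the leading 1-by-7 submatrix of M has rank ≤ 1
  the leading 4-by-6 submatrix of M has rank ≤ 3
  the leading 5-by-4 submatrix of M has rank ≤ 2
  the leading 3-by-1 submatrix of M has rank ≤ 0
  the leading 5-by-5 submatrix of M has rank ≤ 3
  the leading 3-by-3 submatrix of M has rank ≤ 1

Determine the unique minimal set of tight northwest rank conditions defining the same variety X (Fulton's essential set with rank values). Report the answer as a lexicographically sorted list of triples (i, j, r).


Computing R[i][j] = min implied NW-rank bound (n=7, 11 conditions):

  0  0  0  0  0  0  1
  0  1  1  1  1  1  2
  0  1  1  1  1  2  3
  1  2  2  2  2  3  4
  1  2  2  2  3  4  5
  1  2  3  3  4  5  6
  1  2  3  4  5  6  7

reading off 1-entries of Δ²R: w = (7, 2, 6, 1, 5, 3, 4).

D(w) has 13 cells with 4 SE-corners; essential set:

[(1, 6, 0), (3, 1, 0), (3, 5, 1), (5, 4, 2)]


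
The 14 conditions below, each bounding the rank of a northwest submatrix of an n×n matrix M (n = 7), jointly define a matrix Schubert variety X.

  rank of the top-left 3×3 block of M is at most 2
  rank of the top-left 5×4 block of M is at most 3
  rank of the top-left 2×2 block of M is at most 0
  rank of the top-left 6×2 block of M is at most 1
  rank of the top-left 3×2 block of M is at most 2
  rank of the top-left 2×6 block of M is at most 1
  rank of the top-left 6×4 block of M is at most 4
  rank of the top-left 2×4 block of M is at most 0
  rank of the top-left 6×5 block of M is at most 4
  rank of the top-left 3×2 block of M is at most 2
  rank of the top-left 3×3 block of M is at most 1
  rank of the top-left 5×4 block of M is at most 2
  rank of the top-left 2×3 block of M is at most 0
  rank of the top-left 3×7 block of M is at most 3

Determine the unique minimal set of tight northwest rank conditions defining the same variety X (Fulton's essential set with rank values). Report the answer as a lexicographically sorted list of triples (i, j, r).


The tightest implied rank at each (i,j), from the 14 conditions:

  row 1: 0 | 0 | 0 | 0 | 1 | 1 | 1
  row 2: 0 | 0 | 0 | 0 | 1 | 1 | 2
  row 3: 1 | 1 | 1 | 1 | 2 | 2 | 3
  row 4: 1 | 1 | 2 | 2 | 3 | 3 | 4
  row 5: 1 | 1 | 2 | 2 | 3 | 4 | 5
  row 6: 1 | 1 | 2 | 3 | 4 | 5 | 6
  row 7: 1 | 2 | 3 | 4 | 5 | 6 | 7

giving w = (5, 7, 1, 3, 6, 4, 2) via Δ²R.

Fulton essential set (4 of the 13 Rothe cells):

[(2, 4, 0), (2, 6, 1), (5, 4, 2), (6, 2, 1)]


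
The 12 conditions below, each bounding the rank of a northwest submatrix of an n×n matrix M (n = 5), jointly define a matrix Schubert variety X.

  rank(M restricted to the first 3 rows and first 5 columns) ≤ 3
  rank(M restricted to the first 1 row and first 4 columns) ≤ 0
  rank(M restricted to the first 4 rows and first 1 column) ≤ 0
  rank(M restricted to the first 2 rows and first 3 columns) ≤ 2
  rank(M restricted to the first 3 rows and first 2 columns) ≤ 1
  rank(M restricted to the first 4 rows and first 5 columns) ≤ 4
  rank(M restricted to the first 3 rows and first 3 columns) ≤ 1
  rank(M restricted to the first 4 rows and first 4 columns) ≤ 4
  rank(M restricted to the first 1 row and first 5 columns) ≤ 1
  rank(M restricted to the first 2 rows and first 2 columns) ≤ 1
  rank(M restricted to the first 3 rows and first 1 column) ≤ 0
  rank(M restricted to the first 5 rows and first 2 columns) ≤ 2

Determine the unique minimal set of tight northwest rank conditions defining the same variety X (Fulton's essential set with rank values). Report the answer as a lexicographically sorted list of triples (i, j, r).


Recovering R(i,j) via the rank-extension bound from the 12 conditions:

  R[1]: 0 0 0 0 1
  R[2]: 0 1 1 1 2
  R[3]: 0 1 1 2 3
  R[4]: 0 1 2 3 4
  R[5]: 1 2 3 4 5

second differences of R give the permutation w = (5, 2, 4, 3, 1).

Rothe diagram D(w) (8 cells), 3 SE-corners (essential conditions):

[(1, 4, 0), (3, 3, 1), (4, 1, 0)]


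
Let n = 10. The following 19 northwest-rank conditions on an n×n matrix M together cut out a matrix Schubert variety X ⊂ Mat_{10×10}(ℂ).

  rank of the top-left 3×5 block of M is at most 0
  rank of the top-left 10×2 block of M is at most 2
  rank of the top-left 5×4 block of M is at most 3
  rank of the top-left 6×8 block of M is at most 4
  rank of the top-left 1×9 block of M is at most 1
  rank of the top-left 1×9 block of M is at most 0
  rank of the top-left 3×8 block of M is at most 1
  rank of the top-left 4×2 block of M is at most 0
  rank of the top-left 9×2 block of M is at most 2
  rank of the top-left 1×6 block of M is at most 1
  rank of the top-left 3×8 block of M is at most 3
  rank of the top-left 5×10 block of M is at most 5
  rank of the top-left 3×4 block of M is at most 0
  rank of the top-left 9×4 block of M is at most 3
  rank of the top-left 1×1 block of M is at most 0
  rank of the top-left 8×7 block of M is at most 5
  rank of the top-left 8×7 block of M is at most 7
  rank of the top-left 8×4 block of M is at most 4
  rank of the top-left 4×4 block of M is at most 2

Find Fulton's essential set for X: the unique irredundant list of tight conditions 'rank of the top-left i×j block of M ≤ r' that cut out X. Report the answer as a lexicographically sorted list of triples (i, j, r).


Recovering R(i,j) via the rank-extension bound from the 19 conditions:

  row 1: 0  0  0  0  0  0  0  0  0  1
  row 2: 0  0  0  0  0  1  1  1  1  2
  row 3: 0  0  0  0  0  1  1  1  2  3
  row 4: 0  0  1  1  1  2  2  2  3  4
  row 5: 1  1  2  2  2  3  3  3  4  5
  row 6: 1  2  3  3  3  4  4  4  5  6
  row 7: 1  2  3  3  4  5  5  5  6  7
  row 8: 1  2  3  3  4  5  5  6  7  8
  row 9: 1  2  3  3  4  5  6  7  8  9
  row 10: 1  2  3  4  5  6  7  8  9  10

second differences of R give the permutation w = (10, 6, 9, 3, 1, 2, 5, 8, 7, 4).

D(w) has 27 cells with 6 SE-corners; essential set:

[(1, 9, 0), (3, 5, 0), (3, 8, 1), (4, 2, 0), (8, 7, 5), (9, 4, 3)]


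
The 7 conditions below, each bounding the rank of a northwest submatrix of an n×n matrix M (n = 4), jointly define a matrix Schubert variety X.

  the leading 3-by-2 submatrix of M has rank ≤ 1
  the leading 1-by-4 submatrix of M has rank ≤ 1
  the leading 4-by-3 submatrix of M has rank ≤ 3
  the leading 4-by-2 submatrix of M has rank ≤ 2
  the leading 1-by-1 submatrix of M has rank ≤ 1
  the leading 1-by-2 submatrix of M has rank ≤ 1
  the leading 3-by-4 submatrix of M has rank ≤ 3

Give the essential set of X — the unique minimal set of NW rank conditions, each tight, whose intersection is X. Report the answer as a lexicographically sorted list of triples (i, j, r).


Propagating the 7 rank bounds to every northwest block:

  i=1: 1  1  1  1
  i=2: 1  1  2  2
  i=3: 1  1  2  3
  i=4: 1  2  3  4

hence w(1..4) = (1, 3, 4, 2).

Fulton essential set (1 of the 2 Rothe cells):

[(3, 2, 1)]


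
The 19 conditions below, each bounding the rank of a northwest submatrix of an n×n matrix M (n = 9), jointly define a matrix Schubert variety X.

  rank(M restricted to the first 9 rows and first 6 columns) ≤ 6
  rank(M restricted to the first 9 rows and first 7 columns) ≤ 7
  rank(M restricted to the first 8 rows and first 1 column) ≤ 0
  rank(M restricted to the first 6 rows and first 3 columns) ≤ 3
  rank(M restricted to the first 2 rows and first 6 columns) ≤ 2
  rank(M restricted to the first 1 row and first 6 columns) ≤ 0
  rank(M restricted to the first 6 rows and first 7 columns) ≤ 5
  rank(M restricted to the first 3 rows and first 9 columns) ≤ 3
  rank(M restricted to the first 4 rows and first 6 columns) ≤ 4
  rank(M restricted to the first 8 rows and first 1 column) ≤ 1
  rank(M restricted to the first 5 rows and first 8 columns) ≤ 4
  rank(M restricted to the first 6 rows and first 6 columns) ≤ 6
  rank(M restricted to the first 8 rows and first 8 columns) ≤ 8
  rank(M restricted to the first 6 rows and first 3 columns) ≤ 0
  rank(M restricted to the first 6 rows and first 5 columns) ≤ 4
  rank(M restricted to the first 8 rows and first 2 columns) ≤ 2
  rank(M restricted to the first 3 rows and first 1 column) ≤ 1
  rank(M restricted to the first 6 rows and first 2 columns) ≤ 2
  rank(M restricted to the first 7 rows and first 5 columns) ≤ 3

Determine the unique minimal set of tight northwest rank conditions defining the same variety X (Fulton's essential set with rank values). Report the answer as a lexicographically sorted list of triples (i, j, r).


Computing R[i][j] = min implied NW-rank bound (n=9, 19 conditions):

  i=1: 0 | 0 | 0 | 0 | 0 | 0 | 1 | 1 | 1
  i=2: 0 | 0 | 0 | 1 | 1 | 1 | 2 | 2 | 2
  i=3: 0 | 0 | 0 | 1 | 2 | 2 | 3 | 3 | 3
  i=4: 0 | 0 | 0 | 1 | 2 | 3 | 4 | 4 | 4
  i=5: 0 | 0 | 0 | 1 | 2 | 3 | 4 | 4 | 5
  i=6: 0 | 0 | 0 | 1 | 2 | 3 | 4 | 5 | 6
  i=7: 0 | 1 | 1 | 2 | 3 | 4 | 5 | 6 | 7
  i=8: 0 | 1 | 2 | 3 | 4 | 5 | 6 | 7 | 8
  i=9: 1 | 2 | 3 | 4 | 5 | 6 | 7 | 8 | 9

second differences of R give the permutation w = (7, 4, 5, 6, 9, 8, 2, 3, 1).

Fulton essential set (4 of the 24 Rothe cells):

[(1, 6, 0), (5, 8, 4), (6, 3, 0), (8, 1, 0)]


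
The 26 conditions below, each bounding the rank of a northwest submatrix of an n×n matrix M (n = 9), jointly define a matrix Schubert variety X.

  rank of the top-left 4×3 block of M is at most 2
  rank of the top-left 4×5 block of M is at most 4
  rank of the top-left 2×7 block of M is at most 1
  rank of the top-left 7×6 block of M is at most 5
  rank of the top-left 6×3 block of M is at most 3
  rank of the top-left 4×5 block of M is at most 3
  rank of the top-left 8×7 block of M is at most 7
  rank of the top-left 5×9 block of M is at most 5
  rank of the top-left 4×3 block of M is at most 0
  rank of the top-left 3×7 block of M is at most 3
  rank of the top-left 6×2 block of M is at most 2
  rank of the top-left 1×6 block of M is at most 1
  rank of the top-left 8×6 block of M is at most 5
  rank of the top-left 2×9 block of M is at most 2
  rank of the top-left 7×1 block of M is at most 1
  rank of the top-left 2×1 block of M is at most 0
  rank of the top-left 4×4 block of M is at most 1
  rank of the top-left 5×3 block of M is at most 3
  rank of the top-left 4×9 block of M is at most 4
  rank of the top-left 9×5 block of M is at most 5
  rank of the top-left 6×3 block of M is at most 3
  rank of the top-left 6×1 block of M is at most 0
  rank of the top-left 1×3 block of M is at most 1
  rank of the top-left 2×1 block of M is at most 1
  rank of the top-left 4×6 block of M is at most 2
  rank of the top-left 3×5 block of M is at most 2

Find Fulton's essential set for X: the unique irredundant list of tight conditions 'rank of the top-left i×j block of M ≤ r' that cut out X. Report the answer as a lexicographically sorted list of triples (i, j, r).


Recovering R(i,j) via the rank-extension bound from the 26 conditions:

  i=1: 0, 0, 0, 1, 1, 1, 1, 1, 1
  i=2: 0, 0, 0, 1, 1, 1, 1, 2, 2
  i=3: 0, 0, 0, 1, 2, 2, 2, 3, 3
  i=4: 0, 0, 0, 1, 2, 2, 3, 4, 4
  i=5: 0, 1, 1, 2, 3, 3, 4, 5, 5
  i=6: 0, 1, 2, 3, 4, 4, 5, 6, 6
  i=7: 1, 2, 3, 4, 5, 5, 6, 7, 7
  i=8: 1, 2, 3, 4, 5, 5, 6, 7, 8
  i=9: 1, 2, 3, 4, 5, 6, 7, 8, 9

so w = (4, 8, 5, 7, 2, 3, 1, 9, 6).

Rothe diagram D(w) (19 cells), 5 SE-corners (essential conditions):

[(2, 7, 1), (4, 3, 0), (4, 6, 2), (6, 1, 0), (8, 6, 5)]


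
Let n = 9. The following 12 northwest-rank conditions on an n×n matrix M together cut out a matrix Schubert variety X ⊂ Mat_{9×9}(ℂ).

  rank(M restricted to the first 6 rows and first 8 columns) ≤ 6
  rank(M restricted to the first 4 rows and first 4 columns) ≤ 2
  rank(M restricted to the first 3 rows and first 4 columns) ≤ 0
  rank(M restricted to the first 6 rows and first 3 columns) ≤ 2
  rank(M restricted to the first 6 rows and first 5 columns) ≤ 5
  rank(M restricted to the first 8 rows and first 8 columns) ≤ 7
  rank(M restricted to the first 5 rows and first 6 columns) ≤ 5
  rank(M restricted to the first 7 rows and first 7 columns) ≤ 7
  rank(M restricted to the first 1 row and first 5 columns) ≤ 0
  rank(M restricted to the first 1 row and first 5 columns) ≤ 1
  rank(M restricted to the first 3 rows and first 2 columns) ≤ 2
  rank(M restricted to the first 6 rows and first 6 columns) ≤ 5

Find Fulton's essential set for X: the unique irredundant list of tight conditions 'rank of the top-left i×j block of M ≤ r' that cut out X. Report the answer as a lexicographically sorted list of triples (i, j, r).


Computing R[i][j] = min implied NW-rank bound (n=9, 12 conditions):

  row 1: 0 0 0 0 0 1 1 1 1
  row 2: 0 0 0 0 1 2 2 2 2
  row 3: 0 0 0 0 1 2 3 3 3
  row 4: 1 1 1 1 2 3 4 4 4
  row 5: 1 2 2 2 3 4 5 5 5
  row 6: 1 2 2 3 4 5 6 6 6
  row 7: 1 2 3 4 5 6 7 7 7
  row 8: 1 2 3 4 5 6 7 7 8
  row 9: 1 2 3 4 5 6 7 8 9

giving w = (6, 5, 7, 1, 2, 4, 3, 9, 8) via Δ²R.

Rothe diagram D(w) (15 cells), 4 SE-corners (essential conditions):

[(1, 5, 0), (3, 4, 0), (6, 3, 2), (8, 8, 7)]


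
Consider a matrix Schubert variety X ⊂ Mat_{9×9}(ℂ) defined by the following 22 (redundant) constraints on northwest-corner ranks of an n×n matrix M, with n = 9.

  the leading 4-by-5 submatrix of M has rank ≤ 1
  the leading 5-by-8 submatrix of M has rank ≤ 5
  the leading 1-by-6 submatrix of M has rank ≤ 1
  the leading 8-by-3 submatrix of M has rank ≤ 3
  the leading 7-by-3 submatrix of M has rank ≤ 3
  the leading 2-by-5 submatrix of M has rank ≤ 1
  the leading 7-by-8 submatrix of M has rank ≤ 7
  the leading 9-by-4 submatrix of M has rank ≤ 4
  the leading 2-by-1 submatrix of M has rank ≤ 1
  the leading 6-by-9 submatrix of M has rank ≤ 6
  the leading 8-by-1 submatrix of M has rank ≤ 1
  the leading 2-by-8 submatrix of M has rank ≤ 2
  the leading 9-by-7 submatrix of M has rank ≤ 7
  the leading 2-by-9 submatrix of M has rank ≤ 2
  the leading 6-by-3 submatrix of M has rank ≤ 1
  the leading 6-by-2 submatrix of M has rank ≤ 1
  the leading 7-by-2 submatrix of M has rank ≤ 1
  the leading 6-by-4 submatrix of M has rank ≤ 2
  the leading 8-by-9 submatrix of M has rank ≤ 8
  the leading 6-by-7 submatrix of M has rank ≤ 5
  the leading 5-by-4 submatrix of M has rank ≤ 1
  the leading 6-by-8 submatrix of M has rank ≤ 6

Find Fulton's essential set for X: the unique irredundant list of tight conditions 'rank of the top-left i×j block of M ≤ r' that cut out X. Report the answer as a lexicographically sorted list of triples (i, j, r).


Computing R[i][j] = min implied NW-rank bound (n=9, 22 conditions):

  R[1]: 1 | 1 | 1 | 1 | 1 | 1 | 1 | 1 | 1
  R[2]: 1 | 1 | 1 | 1 | 1 | 2 | 2 | 2 | 2
  R[3]: 1 | 1 | 1 | 1 | 1 | 2 | 3 | 3 | 3
  R[4]: 1 | 1 | 1 | 1 | 1 | 2 | 3 | 4 | 4
  R[5]: 1 | 1 | 1 | 1 | 2 | 3 | 4 | 5 | 5
  R[6]: 1 | 1 | 1 | 2 | 3 | 4 | 5 | 6 | 6
  R[7]: 1 | 1 | 2 | 3 | 4 | 5 | 6 | 7 | 7
  R[8]: 1 | 2 | 3 | 4 | 5 | 6 | 7 | 8 | 8
  R[9]: 1 | 2 | 3 | 4 | 5 | 6 | 7 | 8 | 9

so w = (1, 6, 7, 8, 5, 4, 3, 2, 9).

D(w) has 18 cells with 4 SE-corners; essential set:

[(4, 5, 1), (5, 4, 1), (6, 3, 1), (7, 2, 1)]


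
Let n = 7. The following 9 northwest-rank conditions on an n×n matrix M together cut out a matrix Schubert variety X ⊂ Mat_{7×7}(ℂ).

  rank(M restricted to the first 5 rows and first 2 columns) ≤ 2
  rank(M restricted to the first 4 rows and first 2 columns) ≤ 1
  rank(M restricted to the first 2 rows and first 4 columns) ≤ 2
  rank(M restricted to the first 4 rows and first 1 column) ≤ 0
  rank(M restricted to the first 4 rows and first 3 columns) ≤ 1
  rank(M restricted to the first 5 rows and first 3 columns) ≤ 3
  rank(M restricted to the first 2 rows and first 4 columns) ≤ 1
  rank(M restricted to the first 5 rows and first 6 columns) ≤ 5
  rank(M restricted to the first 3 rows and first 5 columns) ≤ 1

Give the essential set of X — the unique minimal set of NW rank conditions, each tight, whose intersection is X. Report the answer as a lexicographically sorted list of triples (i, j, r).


Reconstructing r_w from the 9 given conditions:

  i=1: 0 1 1 1 1 1 1
  i=2: 0 1 1 1 1 2 2
  i=3: 0 1 1 1 1 2 3
  i=4: 0 1 1 2 2 3 4
  i=5: 1 2 2 3 3 4 5
  i=6: 1 2 3 4 4 5 6
  i=7: 1 2 3 4 5 6 7

giving w = (2, 6, 7, 4, 1, 3, 5) via Δ²R.

|D(w)|=11, |Ess(w)|=3:

[(3, 5, 1), (4, 1, 0), (4, 3, 1)]


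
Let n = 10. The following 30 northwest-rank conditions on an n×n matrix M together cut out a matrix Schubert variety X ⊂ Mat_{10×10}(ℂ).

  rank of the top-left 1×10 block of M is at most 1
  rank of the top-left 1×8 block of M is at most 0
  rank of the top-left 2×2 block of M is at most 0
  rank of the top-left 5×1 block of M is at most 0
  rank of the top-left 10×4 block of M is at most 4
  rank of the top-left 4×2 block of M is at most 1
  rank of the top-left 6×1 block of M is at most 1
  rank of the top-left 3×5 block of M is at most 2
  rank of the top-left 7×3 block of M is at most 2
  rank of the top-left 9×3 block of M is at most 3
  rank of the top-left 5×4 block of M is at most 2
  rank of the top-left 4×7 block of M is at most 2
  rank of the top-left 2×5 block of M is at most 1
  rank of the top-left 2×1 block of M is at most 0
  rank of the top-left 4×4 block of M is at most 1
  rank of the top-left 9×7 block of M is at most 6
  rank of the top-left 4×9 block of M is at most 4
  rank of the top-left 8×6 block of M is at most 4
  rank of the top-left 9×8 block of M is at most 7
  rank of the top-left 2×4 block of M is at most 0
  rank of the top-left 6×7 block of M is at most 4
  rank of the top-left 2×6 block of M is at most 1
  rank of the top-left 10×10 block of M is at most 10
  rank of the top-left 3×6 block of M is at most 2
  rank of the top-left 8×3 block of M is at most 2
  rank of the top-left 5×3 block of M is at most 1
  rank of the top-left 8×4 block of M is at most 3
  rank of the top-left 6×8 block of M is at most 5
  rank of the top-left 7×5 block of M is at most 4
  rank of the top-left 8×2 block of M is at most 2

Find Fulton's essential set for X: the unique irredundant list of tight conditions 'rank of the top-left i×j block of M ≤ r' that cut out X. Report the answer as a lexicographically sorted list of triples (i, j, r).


Recovering R(i,j) via the rank-extension bound from the 30 conditions:

  R[1]: 0 0 0 0 0 0 0 0 1 1
  R[2]: 0 0 0 0 1 1 1 1 2 2
  R[3]: 0 1 1 1 2 2 2 2 3 3
  R[4]: 0 1 1 1 2 2 2 3 4 4
  R[5]: 0 1 1 2 3 3 3 4 5 5
  R[6]: 1 2 2 3 4 4 4 5 6 6
  R[7]: 1 2 2 3 4 4 5 6 7 7
  R[8]: 1 2 2 3 4 4 5 6 7 8
  R[9]: 1 2 3 4 5 5 6 7 8 9
  R[10]: 1 2 3 4 5 6 7 8 9 10

hence w(1..10) = (9, 5, 2, 8, 4, 1, 7, 10, 3, 6).

Rothe diagram D(w) (24 cells), 8 SE-corners (essential conditions):

[(1, 8, 0), (2, 4, 0), (4, 4, 1), (4, 7, 2), (5, 1, 0), (5, 3, 1), (8, 3, 2), (8, 6, 4)]
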